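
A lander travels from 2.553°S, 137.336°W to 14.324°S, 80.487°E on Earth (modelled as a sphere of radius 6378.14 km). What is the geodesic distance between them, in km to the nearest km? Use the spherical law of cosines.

15462 km

With latitudes φ₁ = -2.553°, φ₂ = -14.324° and longitude difference Δλ = -142.177°:
cos c = sin φ₁ sin φ₂ + cos φ₁ cos φ₂ cos Δλ = (-0.0445)(-0.2474) + (0.9990)(0.9689)(-0.7899) = -0.75357,
so c = arccos(-0.75357) = 2.42428 rad.
Distance = R·c = 6378.14 × 2.4243 ≈ 15462 km.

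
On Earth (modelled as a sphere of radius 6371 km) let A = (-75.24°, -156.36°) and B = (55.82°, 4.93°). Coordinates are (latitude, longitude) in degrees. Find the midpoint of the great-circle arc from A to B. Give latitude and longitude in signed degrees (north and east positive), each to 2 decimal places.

-22.90°, -9.38°

The central angle between A and B is δ = 2.7806 rad.
With f = 0.5, the slerp weights are sin((1−f)δ)/sin δ = 2.7852 and sin(fδ)/sin δ = 2.7852.
Weighted sum of the unit vectors: (2.7852)·(-0.2334,-0.1022,-0.9670) + (2.7852)·(0.5597,0.0483,0.8273) = (0.9089, -0.1501, -0.3892).
Converting back: φ = atan2(z, √(x²+y²)) = -22.90°, λ = atan2(y, x) = -9.38°.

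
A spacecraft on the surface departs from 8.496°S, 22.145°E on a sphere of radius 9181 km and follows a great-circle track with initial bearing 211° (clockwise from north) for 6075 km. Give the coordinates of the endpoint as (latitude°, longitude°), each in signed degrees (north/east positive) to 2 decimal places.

Angular distance δ = d/R = 6075/9181 = 0.66169 rad; initial bearing θ = 3.6826 rad.
sin φ₂ = sin φ₁ cos δ + cos φ₁ sin δ cos θ = (-0.1477)(0.7890) + (0.9890)(0.6145)(-0.8572) = -0.6375, so φ₂ = -39.60°.
Δλ = atan2(sin θ sin δ cos φ₁, cos δ − sin φ₁ sin φ₂) = atan2(-0.3130, 0.6948) = -24.251°.
λ₂ = 22.145° − 24.251° = -2.11°.

-39.60°, -2.11°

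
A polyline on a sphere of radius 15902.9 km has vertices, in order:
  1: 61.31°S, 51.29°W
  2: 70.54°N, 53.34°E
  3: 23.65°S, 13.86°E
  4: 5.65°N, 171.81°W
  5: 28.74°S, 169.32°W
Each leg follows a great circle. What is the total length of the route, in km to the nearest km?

Leg 1→2: central angle 2.6210 rad, distance 41681.1 km.
Leg 2→3: central angle 1.7140 rad, distance 27257.2 km.
Leg 3→4: central angle 2.8133 rad, distance 44739.7 km.
Leg 4→5: central angle 0.6017 rad, distance 9568.4 km.
Total: 41681.1 + 27257.2 + 44739.7 + 9568.4 ≈ 123246 km.

123246 km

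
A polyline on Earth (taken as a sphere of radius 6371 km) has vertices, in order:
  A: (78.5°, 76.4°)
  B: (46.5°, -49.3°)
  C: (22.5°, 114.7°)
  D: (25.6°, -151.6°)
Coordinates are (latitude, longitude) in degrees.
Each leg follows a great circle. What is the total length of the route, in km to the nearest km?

Leg A→B: central angle 0.8883 rad, distance 5659.4 km.
Leg B→C: central angle 1.9111 rad, distance 12175.3 km.
Leg C→D: central angle 1.4590 rad, distance 9295.2 km.
Total: 5659.4 + 12175.3 + 9295.2 ≈ 27130 km.

27130 km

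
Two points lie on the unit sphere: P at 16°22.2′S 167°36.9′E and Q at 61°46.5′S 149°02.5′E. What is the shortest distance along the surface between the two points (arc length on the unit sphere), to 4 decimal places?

With latitudes φ₁ = -16.370°, φ₂ = -61.775° and longitude difference Δλ = -18.573°:
cos c = sin φ₁ sin φ₂ + cos φ₁ cos φ₂ cos Δλ = (-0.2818)(-0.8811) + (0.9595)(0.4729)(0.9479) = 0.67846,
so c = arccos(0.67846) = 0.82514 rad.
On the unit sphere the arc length equals the central angle: 0.8251.

0.8251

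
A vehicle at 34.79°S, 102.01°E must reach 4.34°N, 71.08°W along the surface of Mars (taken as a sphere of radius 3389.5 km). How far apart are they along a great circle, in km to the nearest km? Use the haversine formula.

With latitudes φ₁ = -34.790°, φ₂ = 4.340° and longitude difference Δλ = -173.090°:
Haversine: a = sin²(Δφ/2) + cos φ₁ cos φ₂ sin²(Δλ/2) = 0.1121 + (0.8212)(0.9971)(0.9964) = 0.92806.
Central angle c = 2·arcsin(√a) = 2.59852 rad.
Distance = R·c = 3389.5 × 2.5985 ≈ 8808 km.

8808 km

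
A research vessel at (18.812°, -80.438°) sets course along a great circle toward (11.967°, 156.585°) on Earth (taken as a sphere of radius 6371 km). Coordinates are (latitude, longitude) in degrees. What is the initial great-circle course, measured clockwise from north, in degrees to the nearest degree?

294°

With φ₁ = 0.3283, φ₂ = 0.2089, Δλ = -2.1464 rad, the forward-azimuth formula gives
θ = atan2( sin Δλ cos φ₂ , cos φ₁ sin φ₂ − sin φ₁ cos φ₂ cos Δλ ) = atan2(-0.8207, 0.3680) = -65.85°.
Adding 360° brings this into [0°, 360°): 294°.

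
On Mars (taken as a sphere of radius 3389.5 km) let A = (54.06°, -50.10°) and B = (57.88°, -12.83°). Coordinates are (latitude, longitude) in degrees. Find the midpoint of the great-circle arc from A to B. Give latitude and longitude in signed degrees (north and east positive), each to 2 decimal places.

57.38°, -32.42°

Central angle δ = 0.3652 rad. Interpolating on the sphere with fraction f = 0.5:
P = [sin((1−f)δ)·A + sin(fδ)·B] / sin δ = 0.5085·A + 0.5085·B in Cartesian coordinates,
giving P = (0.4550, -0.2890, 0.8423), i.e. latitude 57.38°, longitude -32.42°.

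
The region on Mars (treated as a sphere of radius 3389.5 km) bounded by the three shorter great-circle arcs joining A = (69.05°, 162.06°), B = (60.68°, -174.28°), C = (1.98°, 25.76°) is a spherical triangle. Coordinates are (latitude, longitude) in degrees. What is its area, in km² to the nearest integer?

1063071 km²

Side lengths (central angles): a = 2.0149, b = 1.7988, c = 0.2257 rad; semiperimeter s = 2.0197.
By l'Huilier's theorem, tan(E/4) = √[tan(s/2) tan((s−a)/2) tan((s−b)/2) tan((s−c)/2)], giving spherical excess E = 0.0925 rad.
Area = E·R² = 0.0925 × (3389.5)² ≈ 1063071 km².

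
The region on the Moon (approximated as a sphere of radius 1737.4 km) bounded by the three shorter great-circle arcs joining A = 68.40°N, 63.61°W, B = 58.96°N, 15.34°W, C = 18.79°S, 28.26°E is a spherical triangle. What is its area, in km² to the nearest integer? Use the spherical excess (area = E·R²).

111000 km²

Side lengths (central angles): a = 1.4932, b = 1.8869, c = 0.3950 rad; semiperimeter s = 1.8876.
By l'Huilier's theorem, tan(E/4) = √[tan(s/2) tan((s−a)/2) tan((s−b)/2) tan((s−c)/2)], giving spherical excess E = 0.0368 rad.
Area = E·R² = 0.0368 × (1737.4)² ≈ 111000 km².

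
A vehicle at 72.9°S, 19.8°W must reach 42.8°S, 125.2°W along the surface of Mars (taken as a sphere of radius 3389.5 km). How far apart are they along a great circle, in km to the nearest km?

With latitudes φ₁ = -72.900°, φ₂ = -42.800° and longitude difference Δλ = -105.400°:
cos c = sin φ₁ sin φ₂ + cos φ₁ cos φ₂ cos Δλ = (-0.9558)(-0.6794) + (0.2940)(0.7337)(-0.2656) = 0.59211,
so c = arccos(0.59211) = 0.93712 rad.
Distance = R·c = 3389.5 × 0.9371 ≈ 3176 km.

3176 km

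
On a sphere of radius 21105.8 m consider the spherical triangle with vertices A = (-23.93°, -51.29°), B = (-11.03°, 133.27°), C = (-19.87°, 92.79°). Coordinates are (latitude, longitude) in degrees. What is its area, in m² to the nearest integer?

666310370 m²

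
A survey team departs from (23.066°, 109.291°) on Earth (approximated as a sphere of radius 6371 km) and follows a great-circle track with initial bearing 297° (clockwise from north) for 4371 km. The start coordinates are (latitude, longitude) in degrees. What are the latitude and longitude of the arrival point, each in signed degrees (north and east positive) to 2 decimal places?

34.59°, 66.00°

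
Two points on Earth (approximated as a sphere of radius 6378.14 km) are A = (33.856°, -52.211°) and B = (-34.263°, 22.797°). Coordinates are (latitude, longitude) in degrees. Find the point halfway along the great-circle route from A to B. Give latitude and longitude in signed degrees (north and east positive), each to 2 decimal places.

-0.26°, -14.81°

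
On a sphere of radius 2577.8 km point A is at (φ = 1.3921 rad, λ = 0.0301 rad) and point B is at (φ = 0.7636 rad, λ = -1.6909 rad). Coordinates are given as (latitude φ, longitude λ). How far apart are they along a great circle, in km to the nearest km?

With latitudes φ₁ = 79.761°, φ₂ = 43.751° and longitude difference Δλ = -98.606°:
cos c = sin φ₁ sin φ₂ + cos φ₁ cos φ₂ cos Δλ = (0.9841)(0.6915) + (0.1777)(0.7224)(-0.1496) = 0.66130,
so c = arccos(0.66130) = 0.84824 rad.
Distance = R·c = 2577.8 × 0.8482 ≈ 2187 km.

2187 km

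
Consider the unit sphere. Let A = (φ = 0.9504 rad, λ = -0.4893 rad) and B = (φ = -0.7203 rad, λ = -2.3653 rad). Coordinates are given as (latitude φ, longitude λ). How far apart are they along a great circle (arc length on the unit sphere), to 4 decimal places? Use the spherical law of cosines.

In radians: φ₁ = 0.9504, φ₂ = -0.7203, Δλ = -107.487° = -1.8760 rad.
cos c = sin φ₁ sin φ₂ + cos φ₁ cos φ₂ cos Δλ = (0.8136)(-0.6596) + (0.5814)(0.7516)(-0.3005) = -0.66799,
so c = arccos(-0.66799) = 2.30230 rad.
On the unit sphere the arc length equals the central angle: 2.3023.

2.3023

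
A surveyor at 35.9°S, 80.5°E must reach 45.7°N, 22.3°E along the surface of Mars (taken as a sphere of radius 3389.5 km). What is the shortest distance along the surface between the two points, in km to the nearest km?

5737 km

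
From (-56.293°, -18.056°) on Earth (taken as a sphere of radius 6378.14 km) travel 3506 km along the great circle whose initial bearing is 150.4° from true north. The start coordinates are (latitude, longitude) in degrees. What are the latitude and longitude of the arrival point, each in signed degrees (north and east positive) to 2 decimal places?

Angular distance δ = d/R = 3506/6378.14 = 0.54969 rad; initial bearing θ = 2.6250 rad.
sin φ₂ = sin φ₁ cos δ + cos φ₁ sin δ cos θ = (-0.8319)(0.8527) + (0.5549)(0.5224)(-0.8695) = -0.9614, so φ₂ = -74.03°.
Δλ = atan2(sin θ sin δ cos φ₁, cos δ − sin φ₁ sin φ₂) = atan2(0.1432, 0.0529) = 69.727°.
λ₂ = -18.056° + 69.727° = 51.67°.

-74.03°, 51.67°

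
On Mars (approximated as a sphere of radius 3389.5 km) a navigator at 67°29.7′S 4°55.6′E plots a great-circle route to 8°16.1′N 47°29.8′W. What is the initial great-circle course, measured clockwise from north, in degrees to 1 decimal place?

308.0°

With φ₁ = -1.1780, φ₂ = 0.1443, Δλ = -0.9150 rad, the forward-azimuth formula gives
θ = atan2( sin Δλ cos φ₂ , cos φ₁ sin φ₂ − sin φ₁ cos φ₂ cos Δλ ) = atan2(-0.7843, 0.6126) = -52.01°.
Adding 360° brings this into [0°, 360°): 308.0°.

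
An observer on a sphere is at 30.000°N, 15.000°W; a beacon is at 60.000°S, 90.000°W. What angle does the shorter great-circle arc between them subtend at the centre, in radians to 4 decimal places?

1.8975 rad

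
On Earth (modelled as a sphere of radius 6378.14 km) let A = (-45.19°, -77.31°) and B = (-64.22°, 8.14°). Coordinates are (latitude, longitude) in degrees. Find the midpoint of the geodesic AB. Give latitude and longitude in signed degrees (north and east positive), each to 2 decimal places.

Central angle δ = 0.8458 rad. Interpolating on the sphere with fraction f = 0.5:
P = [sin((1−f)δ)·A + sin(fδ)·B] / sin δ = 0.5483·A + 0.5483·B in Cartesian coordinates,
giving P = (0.3209, -0.3432, -0.8827), i.e. latitude -61.97°, longitude -46.92°.

-61.97°, -46.92°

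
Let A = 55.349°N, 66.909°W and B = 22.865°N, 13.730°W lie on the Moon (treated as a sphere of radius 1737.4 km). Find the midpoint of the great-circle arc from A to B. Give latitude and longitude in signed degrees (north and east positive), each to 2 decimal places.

Central angle δ = 0.8846 rad. Interpolating on the sphere with fraction f = 0.5:
P = [sin((1−f)δ)·A + sin(fδ)·B] / sin δ = 0.5532·A + 0.5532·B in Cartesian coordinates,
giving P = (0.6186, -0.4103, 0.6701), i.e. latitude 42.07°, longitude -33.56°.

42.07°, -33.56°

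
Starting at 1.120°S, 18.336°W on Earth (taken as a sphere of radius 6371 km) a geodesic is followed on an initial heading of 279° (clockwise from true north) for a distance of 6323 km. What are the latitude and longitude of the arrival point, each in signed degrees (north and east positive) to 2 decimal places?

6.91°, -74.76°

Angular distance δ = d/R = 6323/6371 = 0.99247 rad; initial bearing θ = 4.8695 rad.
sin φ₂ = sin φ₁ cos δ + cos φ₁ sin δ cos θ = (-0.0195)(0.5466) + (0.9998)(0.8374)(0.1564) = 0.1203, so φ₂ = 6.91°.
Δλ = atan2(sin θ sin δ cos φ₁, cos δ − sin φ₁ sin φ₂) = atan2(-0.8269, 0.5490) = -56.420°.
λ₂ = -18.336° − 56.420° = -74.76°.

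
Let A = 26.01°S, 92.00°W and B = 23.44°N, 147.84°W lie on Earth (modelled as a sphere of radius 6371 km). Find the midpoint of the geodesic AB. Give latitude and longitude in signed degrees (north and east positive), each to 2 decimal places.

-1.45°, -120.23°

The central angle between A and B is δ = 1.2781 rad.
With f = 0.5, the slerp weights are sin((1−f)δ)/sin δ = 0.6229 and sin(fδ)/sin δ = 0.6229.
Weighted sum of the unit vectors: (0.6229)·(-0.0314,-0.8982,-0.4385) + (0.6229)·(-0.7767,-0.4884,0.3978) = (-0.5034, -0.8637, -0.0254).
Converting back: φ = atan2(z, √(x²+y²)) = -1.45°, λ = atan2(y, x) = -120.23°.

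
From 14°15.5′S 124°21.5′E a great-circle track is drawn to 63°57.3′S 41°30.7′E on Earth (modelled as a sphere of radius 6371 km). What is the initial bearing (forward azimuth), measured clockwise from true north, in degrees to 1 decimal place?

206.9°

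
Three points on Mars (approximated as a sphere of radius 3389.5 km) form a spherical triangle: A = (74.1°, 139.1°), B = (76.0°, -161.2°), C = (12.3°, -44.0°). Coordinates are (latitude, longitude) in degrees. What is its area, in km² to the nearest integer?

Side lengths (central angles): a = 1.4720, b = 1.6332, c = 0.2591 rad; semiperimeter s = 1.6822.
By l'Huilier's theorem, tan(E/4) = √[tan(s/2) tan((s−a)/2) tan((s−b)/2) tan((s−c)/2)], giving spherical excess E = 0.1994 rad.
Area = E·R² = 0.1994 × (3389.5)² ≈ 2290637 km².

2290637 km²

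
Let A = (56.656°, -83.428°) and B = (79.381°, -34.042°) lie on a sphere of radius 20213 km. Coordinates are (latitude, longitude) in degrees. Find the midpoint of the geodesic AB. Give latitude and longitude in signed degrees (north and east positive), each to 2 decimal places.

69.38°, -71.63°

Central angle δ = 0.4800 rad. Interpolating on the sphere with fraction f = 0.5:
P = [sin((1−f)δ)·A + sin(fδ)·B] / sin δ = 0.5148·A + 0.5148·B in Cartesian coordinates,
giving P = (0.1110, -0.3342, 0.9360), i.e. latitude 69.38°, longitude -71.63°.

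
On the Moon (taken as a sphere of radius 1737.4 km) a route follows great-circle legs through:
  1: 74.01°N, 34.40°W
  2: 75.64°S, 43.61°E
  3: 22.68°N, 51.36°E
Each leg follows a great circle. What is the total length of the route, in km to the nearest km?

7731 km

Leg 1→2: central angle 2.7315 rad, distance 4745.7 km.
Leg 2→3: central angle 1.7181 rad, distance 2985.1 km.
Total: 4745.7 + 2985.1 ≈ 7731 km.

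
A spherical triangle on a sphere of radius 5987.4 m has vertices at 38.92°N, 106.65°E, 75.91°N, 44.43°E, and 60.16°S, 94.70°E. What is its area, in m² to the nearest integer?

Side lengths (central angles): a = 2.4401, b = 1.7378, c = 0.7987 rad; semiperimeter s = 2.4883.
By l'Huilier's theorem, tan(E/4) = √[tan(s/2) tan((s−a)/2) tan((s−b)/2) tan((s−c)/2)], giving spherical excess E = 0.7034 rad.
Area = E·R² = 0.7034 × (5987.4)² ≈ 25215159 m².

25215159 m²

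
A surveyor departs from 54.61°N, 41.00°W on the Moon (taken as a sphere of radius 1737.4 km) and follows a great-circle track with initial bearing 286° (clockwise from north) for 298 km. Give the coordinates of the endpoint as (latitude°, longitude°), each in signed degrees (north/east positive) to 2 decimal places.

Angular distance δ = d/R = 298/1737.4 = 0.17152 rad; initial bearing θ = 4.9916 rad.
sin φ₂ = sin φ₁ cos δ + cos φ₁ sin δ cos θ = (0.8152)(0.9853) + (0.5791)(0.1707)(0.2756) = 0.8305, so φ₂ = 56.15°.
Δλ = atan2(sin θ sin δ cos φ₁, cos δ − sin φ₁ sin φ₂) = atan2(-0.0950, 0.3083) = -17.131°.
λ₂ = -41.000° − 17.131° = -58.13°.

56.15°, -58.13°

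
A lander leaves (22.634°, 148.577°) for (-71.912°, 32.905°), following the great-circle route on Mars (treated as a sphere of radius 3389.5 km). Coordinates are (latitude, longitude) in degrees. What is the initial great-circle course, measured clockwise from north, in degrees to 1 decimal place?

198.7°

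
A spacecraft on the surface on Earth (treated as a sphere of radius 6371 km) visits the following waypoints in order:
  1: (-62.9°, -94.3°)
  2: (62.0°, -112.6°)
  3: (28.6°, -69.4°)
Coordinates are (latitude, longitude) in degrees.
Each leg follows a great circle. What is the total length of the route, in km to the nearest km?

Leg 1→2: central angle 2.1932 rad, distance 13972.7 km.
Leg 2→3: central angle 0.7625 rad, distance 4857.7 km.
Total: 13972.7 + 4857.7 ≈ 18830 km.

18830 km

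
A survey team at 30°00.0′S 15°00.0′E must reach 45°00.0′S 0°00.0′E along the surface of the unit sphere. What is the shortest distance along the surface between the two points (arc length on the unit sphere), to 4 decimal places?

0.3330

Let φ₁ = -0.5236 rad, φ₂ = -0.7854 rad, and Δλ = -0.2618 rad.
cos c = sin φ₁ sin φ₂ + cos φ₁ cos φ₂ cos Δλ = (-0.5000)(-0.7071) + (0.8660)(0.7071)(0.9659) = 0.94506,
so c = arccos(0.94506) = 0.33302 rad.
On the unit sphere the arc length equals the central angle: 0.3330.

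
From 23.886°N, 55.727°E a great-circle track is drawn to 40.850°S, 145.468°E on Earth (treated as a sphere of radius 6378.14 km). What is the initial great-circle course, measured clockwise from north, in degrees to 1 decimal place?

With φ₁ = 0.4169, φ₂ = -0.7130, Δλ = 1.5663 rad, the forward-azimuth formula gives
θ = atan2( sin Δλ cos φ₂ , cos φ₁ sin φ₂ − sin φ₁ cos φ₂ cos Δλ ) = atan2(0.7564, -0.5994) = 128.40°.
So the initial bearing is 128.4°.

128.4°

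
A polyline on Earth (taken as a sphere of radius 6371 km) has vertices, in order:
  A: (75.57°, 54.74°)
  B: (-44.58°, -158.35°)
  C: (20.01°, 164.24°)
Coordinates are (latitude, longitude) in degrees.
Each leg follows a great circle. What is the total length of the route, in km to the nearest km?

24352 km

Leg A→B: central angle 2.5472 rad, distance 16228.0 km.
Leg B→C: central angle 1.2751 rad, distance 8123.5 km.
Total: 16228.0 + 8123.5 ≈ 24352 km.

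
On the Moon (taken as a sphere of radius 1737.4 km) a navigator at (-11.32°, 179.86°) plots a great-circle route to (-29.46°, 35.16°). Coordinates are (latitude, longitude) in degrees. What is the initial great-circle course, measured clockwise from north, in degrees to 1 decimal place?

Δλ = -144.700° = -2.5255 rad.
y = sin Δλ · cos φ₂ = (-0.5779)(0.8707) = -0.5031
x = cos φ₁ sin φ₂ − sin φ₁ cos φ₂ cos Δλ = (0.9805)(-0.4918) − (-0.1963)(0.8707)(-0.8161) = -0.6217
θ = atan2(y, x) = -141.02°; adding 360° gives 219.0°.

219.0°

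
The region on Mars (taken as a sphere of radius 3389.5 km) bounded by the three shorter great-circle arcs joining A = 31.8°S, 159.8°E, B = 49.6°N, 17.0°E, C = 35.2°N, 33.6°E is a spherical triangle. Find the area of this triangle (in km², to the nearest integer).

8645358 km²

Side lengths (central angles): a = 0.3286, b = 2.3659, c = 2.5682 rad; semiperimeter s = 2.6313.
By l'Huilier's theorem, tan(E/4) = √[tan(s/2) tan((s−a)/2) tan((s−b)/2) tan((s−c)/2)], giving spherical excess E = 0.7525 rad.
Area = E·R² = 0.7525 × (3389.5)² ≈ 8645358 km².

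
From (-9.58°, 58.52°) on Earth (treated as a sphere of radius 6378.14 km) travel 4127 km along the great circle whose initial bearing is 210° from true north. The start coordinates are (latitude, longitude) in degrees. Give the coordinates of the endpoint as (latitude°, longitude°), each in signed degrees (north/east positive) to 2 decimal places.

Angular distance δ = d/R = 4127/6378.14 = 0.64705 rad; initial bearing θ = 3.6652 rad.
sin φ₂ = sin φ₁ cos δ + cos φ₁ sin δ cos θ = (-0.1664)(0.7979) + (0.9861)(0.6028)(-0.8660) = -0.6476, so φ₂ = -40.36°.
Δλ = atan2(sin θ sin δ cos φ₁, cos δ − sin φ₁ sin φ₂) = atan2(-0.2972, 0.6901) = -23.301°.
λ₂ = 58.520° − 23.301° = 35.22°.

-40.36°, 35.22°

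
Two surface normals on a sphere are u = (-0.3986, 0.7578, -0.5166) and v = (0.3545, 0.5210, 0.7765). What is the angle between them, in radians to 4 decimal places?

u·v = -0.1476; |u| = 1.0000, |v| = 1.0000.
cos θ = (u·v)/(|u||v|) = -0.1476, so θ = 1.7190 rad.

1.7190 rad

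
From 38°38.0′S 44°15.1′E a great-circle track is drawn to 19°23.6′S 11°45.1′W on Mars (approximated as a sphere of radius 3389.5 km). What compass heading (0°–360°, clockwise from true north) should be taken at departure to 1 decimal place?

Δλ = -56.003° = -0.9774 rad.
y = sin Δλ · cos φ₂ = (-0.8291)(0.9433) = -0.7820
x = cos φ₁ sin φ₂ − sin φ₁ cos φ₂ cos Δλ = (0.7812)(-0.3321) − (-0.6243)(0.9433)(0.5591) = 0.0699
θ = atan2(y, x) = -84.89°; adding 360° gives 275.1°.

275.1°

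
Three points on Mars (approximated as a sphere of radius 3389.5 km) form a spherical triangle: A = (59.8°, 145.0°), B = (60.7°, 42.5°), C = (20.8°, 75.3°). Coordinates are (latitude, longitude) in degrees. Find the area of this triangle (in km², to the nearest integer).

Side lengths (central angles): a = 0.8035, b = 1.0814, c = 0.7948 rad; semiperimeter s = 1.3398.
By l'Huilier's theorem, tan(E/4) = √[tan(s/2) tan((s−a)/2) tan((s−b)/2) tan((s−c)/2)], giving spherical excess E = 0.3547 rad.
Area = E·R² = 0.3547 × (3389.5)² ≈ 4075064 km².

4075064 km²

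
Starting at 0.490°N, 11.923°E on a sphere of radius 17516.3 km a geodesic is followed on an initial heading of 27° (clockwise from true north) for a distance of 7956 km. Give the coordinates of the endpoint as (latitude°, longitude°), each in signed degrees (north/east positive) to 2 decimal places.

Angular distance δ = d/R = 7956/17516.3 = 0.45421 rad; initial bearing θ = 0.4712 rad.
sin φ₂ = sin φ₁ cos δ + cos φ₁ sin δ cos θ = (0.0086)(0.8986) + (1.0000)(0.4387)(0.8910) = 0.3986, so φ₂ = 23.49°.
Δλ = atan2(sin θ sin δ cos φ₁, cos δ − sin φ₁ sin φ₂) = atan2(0.1992, 0.8952) = 12.544°.
λ₂ = 11.923° + 12.544° = 24.47°.

23.49°, 24.47°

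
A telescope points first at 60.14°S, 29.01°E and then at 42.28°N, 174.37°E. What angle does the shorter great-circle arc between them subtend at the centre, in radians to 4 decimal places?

2.6605 rad

Let φ₁ = -1.0496 rad, φ₂ = 0.7379 rad, and Δλ = 2.5370 rad.
Haversine: a = sin²(Δφ/2) + cos φ₁ cos φ₂ sin²(Δλ/2) = 0.6075 + (0.4979)(0.7399)(0.9114) = 0.94326.
Central angle c = 2·arcsin(√a) = 2.66055 rad.
So the angular separation is 2.6605 rad.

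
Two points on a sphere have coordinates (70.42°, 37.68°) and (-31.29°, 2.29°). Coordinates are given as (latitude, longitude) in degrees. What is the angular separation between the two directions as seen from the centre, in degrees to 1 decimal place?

With latitudes φ₁ = 70.420°, φ₂ = -31.290° and longitude difference Δλ = -35.390°:
cos c = sin φ₁ sin φ₂ + cos φ₁ cos φ₂ cos Δλ = (0.9422)(-0.5194) + (0.3351)(0.8545)(0.8152) = -0.25587,
so c = arccos(-0.25587) = 1.82955 rad.
So the angular separation is 104.8°.

104.8°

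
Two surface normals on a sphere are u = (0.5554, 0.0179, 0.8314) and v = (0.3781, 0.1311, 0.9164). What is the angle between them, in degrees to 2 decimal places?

u·v = 0.9742; |u| = 1.0000, |v| = 1.0000.
cos θ = (u·v)/(|u||v|) = 0.9743, so θ = 13.03°.

13.03°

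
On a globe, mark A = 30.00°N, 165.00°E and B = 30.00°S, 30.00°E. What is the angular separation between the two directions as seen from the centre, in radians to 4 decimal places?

2.4660 rad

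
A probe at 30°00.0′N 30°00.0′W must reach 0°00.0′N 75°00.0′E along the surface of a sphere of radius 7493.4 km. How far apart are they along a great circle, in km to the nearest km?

Let φ₁ = 0.5236 rad, φ₂ = 0.0000 rad, and Δλ = 1.8326 rad.
cos c = sin φ₁ sin φ₂ + cos φ₁ cos φ₂ cos Δλ = (0.5000)(0.0000) + (0.8660)(1.0000)(-0.2588) = -0.22414,
so c = arccos(-0.22414) = 1.79686 rad.
Distance = R·c = 7493.4 × 1.7969 ≈ 13465 km.

13465 km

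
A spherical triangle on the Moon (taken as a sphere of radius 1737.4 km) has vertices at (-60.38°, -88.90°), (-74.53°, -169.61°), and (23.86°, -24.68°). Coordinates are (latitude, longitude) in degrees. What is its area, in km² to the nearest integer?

Side lengths (central angles): a = 2.2012, b = 1.7265, c = 0.5373 rad; semiperimeter s = 2.2325.
By l'Huilier's theorem, tan(E/4) = √[tan(s/2) tan((s−a)/2) tan((s−b)/2) tan((s−c)/2)], giving spherical excess E = 0.3860 rad.
Area = E·R² = 0.3860 × (1737.4)² ≈ 1165058 km².

1165058 km²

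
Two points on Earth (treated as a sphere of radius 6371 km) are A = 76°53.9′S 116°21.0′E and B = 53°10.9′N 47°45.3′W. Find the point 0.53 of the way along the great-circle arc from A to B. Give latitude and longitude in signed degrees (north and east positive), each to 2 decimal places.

-19.53°, -38.99°

Central angle δ = 2.7149 rad. Interpolating on the sphere with fraction f = 0.53:
P = [sin((1−f)δ)·A + sin(fδ)·B] / sin δ = 2.3122·A + 2.3954·B in Cartesian coordinates,
giving P = (0.7325, -0.5930, -0.3344), i.e. latitude -19.53°, longitude -38.99°.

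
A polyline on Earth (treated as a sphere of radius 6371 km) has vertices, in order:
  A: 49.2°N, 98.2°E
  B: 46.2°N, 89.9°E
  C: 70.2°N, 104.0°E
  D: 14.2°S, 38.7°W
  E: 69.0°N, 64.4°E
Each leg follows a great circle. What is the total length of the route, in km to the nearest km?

Leg A→B: central angle 0.1106 rad, distance 704.5 km.
Leg B→C: central angle 0.4359 rad, distance 2777.2 km.
Leg C→D: central angle 2.0852 rad, distance 13284.9 km.
Leg D→E: central angle 1.8836 rad, distance 12000.6 km.
Total: 704.5 + 2777.2 + 13284.9 + 12000.6 ≈ 28767 km.

28767 km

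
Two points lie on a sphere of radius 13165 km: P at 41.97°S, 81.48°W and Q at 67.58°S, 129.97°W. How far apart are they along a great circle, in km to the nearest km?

8336 km

In radians: φ₁ = -0.7325, φ₂ = -1.1795, Δλ = -48.490° = -0.8463 rad.
Haversine: a = sin²(Δφ/2) + cos φ₁ cos φ₂ sin²(Δλ/2) = 0.0491 + (0.7435)(0.3814)(0.1686) = 0.09694.
Central angle c = 2·arcsin(√a) = 0.63322 rad.
Distance = R·c = 13165 × 0.6332 ≈ 8336 km.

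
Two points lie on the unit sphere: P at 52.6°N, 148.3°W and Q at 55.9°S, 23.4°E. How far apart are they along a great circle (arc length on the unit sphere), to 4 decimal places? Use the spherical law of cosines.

3.0393

With latitudes φ₁ = 52.600°, φ₂ = -55.900° and longitude difference Δλ = 171.700°:
cos c = sin φ₁ sin φ₂ + cos φ₁ cos φ₂ cos Δλ = (0.7944)(-0.8281) + (0.6074)(0.5606)(-0.9895) = -0.99478,
so c = arccos(-0.99478) = 3.03932 rad.
On the unit sphere the arc length equals the central angle: 3.0393.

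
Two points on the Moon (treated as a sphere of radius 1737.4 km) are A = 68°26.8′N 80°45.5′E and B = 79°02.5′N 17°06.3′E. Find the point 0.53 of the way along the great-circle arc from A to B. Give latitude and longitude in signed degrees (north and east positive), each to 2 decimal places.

76.19°, 58.22°

Central angle δ = 0.3359 rad. Interpolating on the sphere with fraction f = 0.53:
P = [sin((1−f)δ)·A + sin(fδ)·B] / sin δ = 0.4770·A + 0.5373·B in Cartesian coordinates,
giving P = (0.1258, 0.2030, 0.9711), i.e. latitude 76.19°, longitude 58.22°.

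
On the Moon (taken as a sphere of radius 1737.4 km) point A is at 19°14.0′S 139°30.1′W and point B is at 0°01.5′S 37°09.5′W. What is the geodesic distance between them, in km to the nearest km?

In radians: φ₁ = -0.3357, φ₂ = -0.0004, Δλ = 102.343° = 1.7862 rad.
cos c = sin φ₁ sin φ₂ + cos φ₁ cos φ₂ cos Δλ = (-0.3294)(-0.0004) + (0.9442)(1.0000)(-0.2138) = -0.20169,
so c = arccos(-0.20169) = 1.77388 rad.
Distance = R·c = 1737.4 × 1.7739 ≈ 3082 km.

3082 km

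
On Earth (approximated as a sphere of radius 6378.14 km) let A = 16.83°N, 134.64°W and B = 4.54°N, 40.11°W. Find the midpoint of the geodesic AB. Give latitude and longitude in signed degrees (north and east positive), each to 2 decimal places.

Central angle δ = 1.6233 rad. Interpolating on the sphere with fraction f = 0.5:
P = [sin((1−f)δ)·A + sin(fδ)·B] / sin δ = 0.7264·A + 0.7264·B in Cartesian coordinates,
giving P = (0.0653, -0.9613, 0.2678), i.e. latitude 15.53°, longitude -86.12°.

15.53°, -86.12°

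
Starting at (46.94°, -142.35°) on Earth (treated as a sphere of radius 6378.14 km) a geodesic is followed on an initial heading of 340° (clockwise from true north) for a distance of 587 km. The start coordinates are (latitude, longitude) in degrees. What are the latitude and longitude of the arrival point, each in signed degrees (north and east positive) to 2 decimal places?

Angular distance δ = d/R = 587/6378.14 = 0.09203 rad; initial bearing θ = 5.9341 rad.
sin φ₂ = sin φ₁ cos δ + cos φ₁ sin δ cos θ = (0.7306)(0.9958) + (0.6828)(0.0919)(0.9397) = 0.7865, so φ₂ = 51.86°.
Δλ = atan2(sin θ sin δ cos φ₁, cos δ − sin φ₁ sin φ₂) = atan2(-0.0215, 0.4211) = -2.917°.
λ₂ = -142.350° − 2.917° = -145.27°.

51.86°, -145.27°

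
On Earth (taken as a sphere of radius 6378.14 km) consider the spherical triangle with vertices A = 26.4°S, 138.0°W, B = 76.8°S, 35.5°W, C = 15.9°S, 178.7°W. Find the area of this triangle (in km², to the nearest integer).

Side lengths (central angles): a = 1.4798, b = 0.6842, c = 1.1717 rad; semiperimeter s = 1.6679.
By l'Huilier's theorem, tan(E/4) = √[tan(s/2) tan((s−a)/2) tan((s−b)/2) tan((s−c)/2)], giving spherical excess E = 0.4728 rad.
Area = E·R² = 0.4728 × (6378.14)² ≈ 19234653 km².

19234653 km²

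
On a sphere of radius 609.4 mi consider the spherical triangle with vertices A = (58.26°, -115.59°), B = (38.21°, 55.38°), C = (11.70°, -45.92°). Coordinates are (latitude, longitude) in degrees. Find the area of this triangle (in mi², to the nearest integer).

Side lengths (central angles): a = 1.5961, b = 1.2117, c = 1.4527 rad; semiperimeter s = 2.1303.
By l'Huilier's theorem, tan(E/4) = √[tan(s/2) tan((s−a)/2) tan((s−b)/2) tan((s−c)/2)], giving spherical excess E = 1.1418 rad.
Area = E·R² = 1.1418 × (609.4)² ≈ 424015 mi².

424015 mi²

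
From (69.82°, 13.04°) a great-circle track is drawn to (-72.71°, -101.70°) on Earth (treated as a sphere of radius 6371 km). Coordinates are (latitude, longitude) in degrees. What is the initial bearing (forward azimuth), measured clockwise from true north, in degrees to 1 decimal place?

231.8°

With φ₁ = 1.2186, φ₂ = -1.2690, Δλ = -2.0026 rad, the forward-azimuth formula gives
θ = atan2( sin Δλ cos φ₂ , cos φ₁ sin φ₂ − sin φ₁ cos φ₂ cos Δλ ) = atan2(-0.2699, -0.2126) = -128.23°.
Adding 360° brings this into [0°, 360°): 231.8°.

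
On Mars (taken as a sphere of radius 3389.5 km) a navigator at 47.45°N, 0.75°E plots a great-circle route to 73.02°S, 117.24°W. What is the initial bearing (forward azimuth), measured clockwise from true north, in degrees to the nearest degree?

Δλ = -117.990° = -2.0593 rad.
y = sin Δλ · cos φ₂ = (-0.8830)(0.2920) = -0.2579
x = cos φ₁ sin φ₂ − sin φ₁ cos φ₂ cos Δλ = (0.6762)(-0.9564) − (0.7367)(0.2920)(-0.4693) = -0.5458
θ = atan2(y, x) = -154.71°; adding 360° gives 205°.

205°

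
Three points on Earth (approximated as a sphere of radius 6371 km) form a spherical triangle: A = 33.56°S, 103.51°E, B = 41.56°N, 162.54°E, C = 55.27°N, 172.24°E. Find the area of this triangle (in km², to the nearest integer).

Side lengths (central angles): a = 0.2638, b = 1.8568, c = 1.6167 rad; semiperimeter s = 1.8686.
By l'Huilier's theorem, tan(E/4) = √[tan(s/2) tan((s−a)/2) tan((s−b)/2) tan((s−c)/2)], giving spherical excess E = 0.1295 rad.
Area = E·R² = 0.1295 × (6371)² ≈ 5257332 km².

5257332 km²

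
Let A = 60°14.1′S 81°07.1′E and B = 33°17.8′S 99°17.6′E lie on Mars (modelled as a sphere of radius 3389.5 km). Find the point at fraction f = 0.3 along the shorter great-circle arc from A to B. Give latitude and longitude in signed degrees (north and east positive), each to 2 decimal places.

-52.48°, 88.80°

Central angle δ = 0.5140 rad. Interpolating on the sphere with fraction f = 0.3:
P = [sin((1−f)δ)·A + sin(fδ)·B] / sin δ = 0.7161·A + 0.3124·B in Cartesian coordinates,
giving P = (0.0127, 0.6089, -0.7931), i.e. latitude -52.48°, longitude 88.80°.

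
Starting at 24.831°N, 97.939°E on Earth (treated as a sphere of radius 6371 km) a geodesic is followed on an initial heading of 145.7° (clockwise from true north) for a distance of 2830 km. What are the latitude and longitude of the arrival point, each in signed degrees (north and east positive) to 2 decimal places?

3.27°, 111.98°

Angular distance δ = d/R = 2830/6371 = 0.44420 rad; initial bearing θ = 2.5429 rad.
sin φ₂ = sin φ₁ cos δ + cos φ₁ sin δ cos θ = (0.4199)(0.9030) + (0.9076)(0.4297)(-0.8261) = 0.0570, so φ₂ = 3.27°.
Δλ = atan2(sin θ sin δ cos φ₁, cos δ − sin φ₁ sin φ₂) = atan2(0.2198, 0.8790) = 14.038°.
λ₂ = 97.939° + 14.038° = 111.98°.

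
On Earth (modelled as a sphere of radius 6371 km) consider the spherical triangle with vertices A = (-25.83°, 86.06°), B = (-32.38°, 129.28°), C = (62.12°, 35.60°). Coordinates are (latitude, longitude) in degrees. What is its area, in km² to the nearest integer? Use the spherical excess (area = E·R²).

30257386 km²

Side lengths (central angles): a = 2.0929, b = 1.6882, c = 0.6644 rad; semiperimeter s = 2.2228.
By l'Huilier's theorem, tan(E/4) = √[tan(s/2) tan((s−a)/2) tan((s−b)/2) tan((s−c)/2)], giving spherical excess E = 0.7454 rad.
Area = E·R² = 0.7454 × (6371)² ≈ 30257386 km².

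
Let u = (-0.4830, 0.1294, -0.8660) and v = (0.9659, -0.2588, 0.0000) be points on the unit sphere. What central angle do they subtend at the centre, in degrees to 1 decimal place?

120.0°

u·v = -0.5000; |u| = 1.0000, |v| = 1.0000.
cos θ = (u·v)/(|u||v|) = -0.5000, so θ = 120.0°.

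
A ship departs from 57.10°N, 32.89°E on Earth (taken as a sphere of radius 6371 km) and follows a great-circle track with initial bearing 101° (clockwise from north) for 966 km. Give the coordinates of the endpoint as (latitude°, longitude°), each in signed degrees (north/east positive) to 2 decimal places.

Angular distance δ = d/R = 966/6371 = 0.15162 rad; initial bearing θ = 1.7628 rad.
sin φ₂ = sin φ₁ cos δ + cos φ₁ sin δ cos θ = (0.8396)(0.9885) + (0.5432)(0.1510)(-0.1908) = 0.8143, so φ₂ = 54.52°.
Δλ = atan2(sin θ sin δ cos φ₁, cos δ − sin φ₁ sin φ₂) = atan2(0.0805, 0.3048) = 14.801°.
λ₂ = 32.890° + 14.801° = 47.69°.

54.52°, 47.69°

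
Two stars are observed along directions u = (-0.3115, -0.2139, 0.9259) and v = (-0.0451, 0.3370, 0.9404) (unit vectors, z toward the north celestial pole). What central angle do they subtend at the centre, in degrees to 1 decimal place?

u·v = 0.8127; |u| = 1.0000, |v| = 1.0000.
cos θ = (u·v)/(|u||v|) = 0.8127, so θ = 35.6°.

35.6°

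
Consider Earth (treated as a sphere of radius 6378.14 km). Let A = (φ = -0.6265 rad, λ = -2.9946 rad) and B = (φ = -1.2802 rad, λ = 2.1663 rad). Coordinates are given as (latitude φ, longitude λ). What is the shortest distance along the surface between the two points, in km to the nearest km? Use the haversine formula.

5401 km

With latitudes φ₁ = -35.896°, φ₂ = -73.350° and longitude difference Δλ = -64.302°:
Haversine: a = sin²(Δφ/2) + cos φ₁ cos φ₂ sin²(Δλ/2) = 0.1031 + (0.8101)(0.2865)(0.2832) = 0.16881.
Central angle c = 2·arcsin(√a) = 0.84681 rad.
Distance = R·c = 6378.14 × 0.8468 ≈ 5401 km.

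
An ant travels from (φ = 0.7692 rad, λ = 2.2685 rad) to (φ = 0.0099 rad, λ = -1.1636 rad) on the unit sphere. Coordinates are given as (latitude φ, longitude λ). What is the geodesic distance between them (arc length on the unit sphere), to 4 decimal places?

2.3205

With latitudes φ₁ = 44.072°, φ₂ = 0.567° and longitude difference Δλ = 163.355°:
cos c = sin φ₁ sin φ₂ + cos φ₁ cos φ₂ cos Δλ = (0.6956)(0.0099) + (0.7185)(1.0000)(-0.9581) = -0.68144,
so c = arccos(-0.68144) = 2.32053 rad.
On the unit sphere the arc length equals the central angle: 2.3205.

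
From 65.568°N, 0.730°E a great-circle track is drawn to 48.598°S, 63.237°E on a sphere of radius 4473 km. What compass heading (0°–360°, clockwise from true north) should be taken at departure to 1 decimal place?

Δλ = 62.507° = 1.0910 rad.
y = sin Δλ · cos φ₂ = (0.8871)(0.6613) = 0.5867
x = cos φ₁ sin φ₂ − sin φ₁ cos φ₂ cos Δλ = (0.4136)(-0.7501) − (0.9105)(0.6613)(0.4616) = -0.5882
θ = atan2(y, x) = 135.08°, so the bearing is 135.1°.

135.1°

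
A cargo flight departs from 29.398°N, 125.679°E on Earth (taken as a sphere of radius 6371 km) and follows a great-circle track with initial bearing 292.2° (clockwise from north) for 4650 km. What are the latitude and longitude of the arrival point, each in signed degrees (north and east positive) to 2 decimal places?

Angular distance δ = d/R = 4650/6371 = 0.72987 rad; initial bearing θ = 5.0999 rad.
sin φ₂ = sin φ₁ cos δ + cos φ₁ sin δ cos θ = (0.4909)(0.7453) + (0.8712)(0.6668)(0.3778) = 0.5853, so φ₂ = 35.83°.
Δλ = atan2(sin θ sin δ cos φ₁, cos δ − sin φ₁ sin φ₂) = atan2(-0.5379, 0.4579) = -49.588°.
λ₂ = 125.679° − 49.588° = 76.09°.

35.83°, 76.09°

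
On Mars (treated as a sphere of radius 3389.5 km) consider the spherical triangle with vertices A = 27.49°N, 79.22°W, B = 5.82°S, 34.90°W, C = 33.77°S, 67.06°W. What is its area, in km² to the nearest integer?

Side lengths (central angles): a = 0.7129, b = 1.0880, c = 0.9464 rad; semiperimeter s = 1.3736.
By l'Huilier's theorem, tan(E/4) = √[tan(s/2) tan((s−a)/2) tan((s−b)/2) tan((s−c)/2)], giving spherical excess E = 0.3736 rad.
Area = E·R² = 0.3736 × (3389.5)² ≈ 4291825 km².

4291825 km²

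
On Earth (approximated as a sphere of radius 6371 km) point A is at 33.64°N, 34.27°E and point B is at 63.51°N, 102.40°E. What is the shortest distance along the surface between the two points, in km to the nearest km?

Let φ₁ = 0.5871 rad, φ₂ = 1.1085 rad, and Δλ = 1.1891 rad.
cos c = sin φ₁ sin φ₂ + cos φ₁ cos φ₂ cos Δλ = (0.5540)(0.8950) + (0.8325)(0.4460)(0.3725) = 0.63414,
so c = arccos(0.63414) = 0.88390 rad.
Distance = R·c = 6371 × 0.8839 ≈ 5631 km.

5631 km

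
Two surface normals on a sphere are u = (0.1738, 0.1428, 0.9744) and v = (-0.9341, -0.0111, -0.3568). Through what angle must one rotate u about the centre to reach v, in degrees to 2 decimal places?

120.77°

u·v = -0.5116; |u| = 1.0000, |v| = 1.0000.
cos θ = (u·v)/(|u||v|) = -0.5116, so θ = 120.77°.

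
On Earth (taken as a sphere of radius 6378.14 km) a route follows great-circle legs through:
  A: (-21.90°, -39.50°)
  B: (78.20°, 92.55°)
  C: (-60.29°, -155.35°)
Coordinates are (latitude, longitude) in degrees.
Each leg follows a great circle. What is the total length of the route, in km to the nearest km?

30295 km

Leg A→B: central angle 2.0854 rad, distance 13301.0 km.
Leg B→C: central angle 2.6645 rad, distance 16994.4 km.
Total: 13301.0 + 16994.4 ≈ 30295 km.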